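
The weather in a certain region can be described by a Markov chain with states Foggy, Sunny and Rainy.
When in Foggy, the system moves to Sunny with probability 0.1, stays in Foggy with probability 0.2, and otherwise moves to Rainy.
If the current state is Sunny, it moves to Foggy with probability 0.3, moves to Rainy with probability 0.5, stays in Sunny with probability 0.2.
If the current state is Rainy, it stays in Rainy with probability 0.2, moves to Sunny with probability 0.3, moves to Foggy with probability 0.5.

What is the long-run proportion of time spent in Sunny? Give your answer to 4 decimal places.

Let the stationary distribution be π with π = πP and π_1 + π_2 + π_3 = 1.
π_1 = 0.2·π_1 + 0.3·π_2 + 0.5·π_3
π_2 = 0.1·π_1 + 0.2·π_2 + 0.3·π_3
Solving with the normalization constraint gives π = (0.3525, 0.2086, 0.4388).
So the stationary probability of Sunny is 0.2086.

0.2086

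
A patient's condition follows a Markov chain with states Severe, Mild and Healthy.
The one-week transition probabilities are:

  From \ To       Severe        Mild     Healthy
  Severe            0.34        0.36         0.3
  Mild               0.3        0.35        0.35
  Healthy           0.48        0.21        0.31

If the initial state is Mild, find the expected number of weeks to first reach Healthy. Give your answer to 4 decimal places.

2.9907

Let t(s) be the expected number of weeks to first reach Healthy from state s, with t(Healthy) = 0. Conditioning on the first week:
t(Severe) = 1 + 0.34·t(Severe) + 0.36·t(Mild)
t(Mild) = 1 + 0.3·t(Severe) + 0.35·t(Mild)
Solving: t(Severe) = 3.1464, t(Mild) = 2.9907.
Expected weeks from Mild to Healthy: 2.9907.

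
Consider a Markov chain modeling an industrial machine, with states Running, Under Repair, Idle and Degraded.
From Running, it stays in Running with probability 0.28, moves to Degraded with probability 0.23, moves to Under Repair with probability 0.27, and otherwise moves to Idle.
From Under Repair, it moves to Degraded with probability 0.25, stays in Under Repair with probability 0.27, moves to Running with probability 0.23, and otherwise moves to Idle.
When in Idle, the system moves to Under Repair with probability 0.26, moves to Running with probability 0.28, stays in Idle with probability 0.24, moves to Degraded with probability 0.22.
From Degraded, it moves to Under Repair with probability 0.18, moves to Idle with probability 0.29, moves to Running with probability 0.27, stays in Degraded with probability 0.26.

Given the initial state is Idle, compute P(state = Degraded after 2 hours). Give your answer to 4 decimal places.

Propagate the distribution vector 2 hours from Idle.
After 0 hours: (0.0000, 0.0000, 1.0000, 0.0000)
After 1 hour: (0.2800, 0.2600, 0.2400, 0.2200)
After 2 hours: (0.2648, 0.2478, 0.2480, 0.2394)
P(in Degraded after 2 hours) = 0.2394

0.2394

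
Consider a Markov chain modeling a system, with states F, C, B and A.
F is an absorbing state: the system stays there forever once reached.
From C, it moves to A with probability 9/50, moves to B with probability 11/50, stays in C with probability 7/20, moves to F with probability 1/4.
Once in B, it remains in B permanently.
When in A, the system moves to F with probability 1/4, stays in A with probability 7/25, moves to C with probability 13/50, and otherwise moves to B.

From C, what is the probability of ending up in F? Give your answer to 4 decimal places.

Let h(s) be the probability of absorption at F starting from transient state s. Then h(F) = 1 and h(B) = 0. By first-step analysis:
h(C) = 0.25·1 + 0.35·h(C) + 0.22·0 + 0.18·h(A)
h(A) = 0.25·1 + 0.26·h(C) + 0.21·0 + 0.28·h(A)
Solving: h(C) = 0.5342, h(A) = 0.5401.
Starting from C, the probability is 0.5342.

0.5342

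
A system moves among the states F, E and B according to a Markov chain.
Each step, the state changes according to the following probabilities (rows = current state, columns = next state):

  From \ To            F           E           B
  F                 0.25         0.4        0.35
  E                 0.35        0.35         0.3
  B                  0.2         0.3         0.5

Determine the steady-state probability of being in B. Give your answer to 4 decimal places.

0.3915

Let the stationary distribution be π with π = πP and π_1 + π_2 + π_3 = 1.
π_1 = 0.25·π_1 + 0.35·π_2 + 0.2·π_3
π_2 = 0.4·π_1 + 0.35·π_2 + 0.3·π_3
Solving with the normalization constraint gives π = (0.2648, 0.3437, 0.3915).
So the stationary probability of B is 0.3915.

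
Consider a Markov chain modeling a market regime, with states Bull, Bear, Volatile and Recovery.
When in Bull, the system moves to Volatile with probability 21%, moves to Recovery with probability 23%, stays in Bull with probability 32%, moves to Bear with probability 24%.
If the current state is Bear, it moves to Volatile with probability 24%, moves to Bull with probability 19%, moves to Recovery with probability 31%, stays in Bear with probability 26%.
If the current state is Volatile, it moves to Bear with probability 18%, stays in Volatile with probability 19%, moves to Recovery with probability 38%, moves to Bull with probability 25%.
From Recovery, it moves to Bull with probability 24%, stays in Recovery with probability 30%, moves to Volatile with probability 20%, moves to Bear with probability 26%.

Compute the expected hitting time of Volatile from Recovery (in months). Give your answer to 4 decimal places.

4.7021

Let t(s) be the expected number of months to first reach Volatile from state s, with t(Volatile) = 0. Conditioning on the first month:
t(Bull) = 1 + 0.32·t(Bull) + 0.24·t(Bear) + 0.23·t(Recovery)
t(Bear) = 1 + 0.19·t(Bull) + 0.26·t(Bear) + 0.31·t(Recovery)
t(Recovery) = 1 + 0.24·t(Bull) + 0.26·t(Bear) + 0.3·t(Recovery)
Solving: t(Bull) = 4.6550, t(Bear) = 4.5163, t(Recovery) = 4.7021.
Expected months from Recovery to Volatile: 4.7021.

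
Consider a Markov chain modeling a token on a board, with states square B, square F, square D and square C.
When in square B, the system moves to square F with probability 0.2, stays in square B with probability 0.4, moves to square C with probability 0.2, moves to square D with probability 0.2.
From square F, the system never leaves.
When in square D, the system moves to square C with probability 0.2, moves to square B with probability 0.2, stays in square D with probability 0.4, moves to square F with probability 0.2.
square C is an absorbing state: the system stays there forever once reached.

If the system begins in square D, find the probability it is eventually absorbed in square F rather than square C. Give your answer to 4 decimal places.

0.5000

Let h(s) be the probability of absorption at square F starting from transient state s. Then h(square F) = 1 and h(square C) = 0. By first-step analysis:
h(square B) = 0.4·h(square B) + 0.2·1 + 0.2·h(square D) + 0.2·0
h(square D) = 0.2·h(square B) + 0.2·1 + 0.4·h(square D) + 0.2·0
Solving: h(square B) = 0.5000, h(square D) = 0.5000.
Starting from square D, the probability is 0.5000.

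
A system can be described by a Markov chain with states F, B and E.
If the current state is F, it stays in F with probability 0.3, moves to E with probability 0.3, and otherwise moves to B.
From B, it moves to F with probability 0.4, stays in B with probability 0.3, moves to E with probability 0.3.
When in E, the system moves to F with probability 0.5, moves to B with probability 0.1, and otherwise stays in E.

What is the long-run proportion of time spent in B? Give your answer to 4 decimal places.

0.2727

Let the stationary distribution be π with π = πP and π_1 + π_2 + π_3 = 1.
π_1 = 0.3·π_1 + 0.4·π_2 + 0.5·π_3
π_2 = 0.4·π_1 + 0.3·π_2 + 0.1·π_3
Solving with the normalization constraint gives π = (0.3939, 0.2727, 0.3333).
So the stationary probability of B is 0.2727.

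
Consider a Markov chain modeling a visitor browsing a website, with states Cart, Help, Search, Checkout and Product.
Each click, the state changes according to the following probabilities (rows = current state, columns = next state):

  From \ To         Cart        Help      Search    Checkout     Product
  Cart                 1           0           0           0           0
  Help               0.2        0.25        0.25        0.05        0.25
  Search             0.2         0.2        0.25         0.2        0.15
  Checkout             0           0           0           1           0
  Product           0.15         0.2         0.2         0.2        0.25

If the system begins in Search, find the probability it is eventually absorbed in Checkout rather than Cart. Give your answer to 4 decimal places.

Let h(s) be the probability of absorption at Checkout starting from transient state s. Then h(Checkout) = 1 and h(Cart) = 0. By first-step analysis:
h(Help) = 0.2·0 + 0.25·h(Help) + 0.25·h(Search) + 0.05·1 + 0.25·h(Product)
h(Search) = 0.2·0 + 0.2·h(Help) + 0.25·h(Search) + 0.2·1 + 0.15·h(Product)
h(Product) = 0.15·0 + 0.2·h(Help) + 0.2·h(Search) + 0.2·1 + 0.25·h(Product)
Solving: h(Help) = 0.3882, h(Search) = 0.4692, h(Product) = 0.4953.
Starting from Search, the probability is 0.4692.

0.4692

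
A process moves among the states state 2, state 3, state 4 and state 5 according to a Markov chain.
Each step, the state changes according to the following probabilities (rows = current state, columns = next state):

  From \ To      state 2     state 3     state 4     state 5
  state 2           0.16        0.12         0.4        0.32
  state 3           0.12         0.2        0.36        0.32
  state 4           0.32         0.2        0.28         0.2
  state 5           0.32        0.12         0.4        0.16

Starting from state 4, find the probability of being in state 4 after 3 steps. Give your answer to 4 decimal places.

0.3507

Propagate the distribution vector 3 steps from state 4.
After 0 steps: (0.0000, 0.0000, 1.0000, 0.0000)
After 1 step: (0.3200, 0.2000, 0.2800, 0.2000)
After 2 steps: (0.2288, 0.1584, 0.3584, 0.2544)
After 3 steps: (0.2517, 0.1613, 0.3507, 0.2363)
P(in state 4 after 3 steps) = 0.3507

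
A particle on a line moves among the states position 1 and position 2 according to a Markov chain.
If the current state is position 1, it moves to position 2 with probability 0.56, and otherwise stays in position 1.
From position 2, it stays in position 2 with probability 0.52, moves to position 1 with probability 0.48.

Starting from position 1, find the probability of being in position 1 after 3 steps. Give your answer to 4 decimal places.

Propagate the distribution vector 3 steps from position 1.
After 0 steps: (1.0000, 0.0000)
After 1 step: (0.4400, 0.5600)
After 2 steps: (0.4624, 0.5376)
After 3 steps: (0.4615, 0.5385)
P(in position 1 after 3 steps) = 0.4615

0.4615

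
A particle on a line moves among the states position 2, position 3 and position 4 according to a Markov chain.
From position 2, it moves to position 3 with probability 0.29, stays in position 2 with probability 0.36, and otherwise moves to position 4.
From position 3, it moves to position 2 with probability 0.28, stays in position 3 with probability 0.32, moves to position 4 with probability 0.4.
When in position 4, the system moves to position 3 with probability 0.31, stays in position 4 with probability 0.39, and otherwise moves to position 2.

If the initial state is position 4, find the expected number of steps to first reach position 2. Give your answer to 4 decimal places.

Let t(s) be the expected number of steps to first reach position 2 from state s, with t(position 2) = 0. Conditioning on the first step:
t(position 3) = 1 + 0.32·t(position 3) + 0.4·t(position 4)
t(position 4) = 1 + 0.31·t(position 3) + 0.39·t(position 4)
Solving: t(position 3) = 3.4732, t(position 4) = 3.4044.
Expected steps from position 4 to position 2: 3.4044.

3.4044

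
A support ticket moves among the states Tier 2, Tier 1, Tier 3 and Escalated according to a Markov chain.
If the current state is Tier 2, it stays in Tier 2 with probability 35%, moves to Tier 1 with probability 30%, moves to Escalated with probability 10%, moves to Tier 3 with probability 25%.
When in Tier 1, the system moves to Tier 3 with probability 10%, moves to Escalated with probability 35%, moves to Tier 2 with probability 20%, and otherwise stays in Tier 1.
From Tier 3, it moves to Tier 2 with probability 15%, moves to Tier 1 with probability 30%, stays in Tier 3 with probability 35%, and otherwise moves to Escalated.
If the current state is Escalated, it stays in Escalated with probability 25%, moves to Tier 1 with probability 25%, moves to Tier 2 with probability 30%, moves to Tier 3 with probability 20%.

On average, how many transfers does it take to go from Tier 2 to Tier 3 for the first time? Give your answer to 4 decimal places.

Let t(s) be the expected number of transfers to first reach Tier 3 from state s, with t(Tier 3) = 0. Conditioning on the first transfer:
t(Tier 2) = 1 + 0.35·t(Tier 2) + 0.3·t(Tier 1) + 0.1·t(Escalated)
t(Tier 1) = 1 + 0.2·t(Tier 2) + 0.35·t(Tier 1) + 0.35·t(Escalated)
t(Escalated) = 1 + 0.3·t(Tier 2) + 0.25·t(Tier 1) + 0.25·t(Escalated)
Solving: t(Tier 2) = 5.1572, t(Tier 1) = 6.0377, t(Escalated) = 5.4088.
Expected transfers from Tier 2 to Tier 3: 5.1572.

5.1572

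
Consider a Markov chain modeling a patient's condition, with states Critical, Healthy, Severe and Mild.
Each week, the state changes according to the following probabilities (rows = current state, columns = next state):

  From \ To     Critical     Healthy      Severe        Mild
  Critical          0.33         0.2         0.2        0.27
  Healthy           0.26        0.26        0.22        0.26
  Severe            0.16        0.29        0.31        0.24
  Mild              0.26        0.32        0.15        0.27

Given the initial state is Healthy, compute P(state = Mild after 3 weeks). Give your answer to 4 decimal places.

0.2608

Propagate the distribution vector 3 weeks from Healthy.
After 0 weeks: (0.0000, 1.0000, 0.0000, 0.0000)
After 1 week: (0.2600, 0.2600, 0.2200, 0.2600)
After 2 weeks: (0.2562, 0.2666, 0.2164, 0.2608)
After 3 weeks: (0.2563, 0.2668, 0.2161, 0.2608)
P(in Mild after 3 weeks) = 0.2608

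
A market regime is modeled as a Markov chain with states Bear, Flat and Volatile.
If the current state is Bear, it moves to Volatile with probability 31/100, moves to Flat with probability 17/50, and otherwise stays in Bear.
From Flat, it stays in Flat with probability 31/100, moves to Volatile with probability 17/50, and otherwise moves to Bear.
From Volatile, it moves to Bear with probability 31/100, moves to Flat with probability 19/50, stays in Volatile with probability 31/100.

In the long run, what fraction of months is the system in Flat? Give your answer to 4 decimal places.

Let the stationary distribution be π with π = πP and π_1 + π_2 + π_3 = 1.
π_1 = 0.35·π_1 + 0.35·π_2 + 0.31·π_3
π_2 = 0.34·π_1 + 0.31·π_2 + 0.38·π_3
Solving with the normalization constraint gives π = (0.3372, 0.3425, 0.3203).
So the stationary probability of Flat is 0.3425.

0.3425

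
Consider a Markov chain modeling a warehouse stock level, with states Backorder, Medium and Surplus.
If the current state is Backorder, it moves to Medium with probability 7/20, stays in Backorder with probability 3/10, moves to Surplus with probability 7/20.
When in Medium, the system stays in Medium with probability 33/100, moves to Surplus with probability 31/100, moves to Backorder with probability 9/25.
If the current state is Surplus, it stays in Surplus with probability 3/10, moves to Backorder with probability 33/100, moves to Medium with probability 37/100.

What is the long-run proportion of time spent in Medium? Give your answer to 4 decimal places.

0.3494

Let the stationary distribution be π with π = πP and π_1 + π_2 + π_3 = 1.
π_1 = 0.3·π_1 + 0.36·π_2 + 0.33·π_3
π_2 = 0.35·π_1 + 0.33·π_2 + 0.37·π_3
Solving with the normalization constraint gives π = (0.3306, 0.3494, 0.3200).
So the stationary probability of Medium is 0.3494.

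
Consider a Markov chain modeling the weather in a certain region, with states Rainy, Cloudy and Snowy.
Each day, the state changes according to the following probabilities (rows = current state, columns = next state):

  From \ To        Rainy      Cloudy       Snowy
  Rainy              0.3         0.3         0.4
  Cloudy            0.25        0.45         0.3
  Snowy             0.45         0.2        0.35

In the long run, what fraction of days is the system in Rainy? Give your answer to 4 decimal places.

Let the stationary distribution be π with π = πP and π_1 + π_2 + π_3 = 1.
π_1 = 0.3·π_1 + 0.25·π_2 + 0.45·π_3
π_2 = 0.3·π_1 + 0.45·π_2 + 0.2·π_3
Solving with the normalization constraint gives π = (0.3371, 0.3116, 0.3513).
So the stationary probability of Rainy is 0.3371.

0.3371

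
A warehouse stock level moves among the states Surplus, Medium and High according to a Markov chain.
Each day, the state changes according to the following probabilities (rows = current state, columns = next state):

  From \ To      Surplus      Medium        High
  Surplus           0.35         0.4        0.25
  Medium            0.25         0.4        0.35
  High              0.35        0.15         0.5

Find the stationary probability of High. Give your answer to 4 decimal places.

Let the stationary distribution be π with π = πP and π_1 + π_2 + π_3 = 1.
π_1 = 0.35·π_1 + 0.25·π_2 + 0.35·π_3
π_2 = 0.4·π_1 + 0.4·π_2 + 0.15·π_3
Solving with the normalization constraint gives π = (0.3194, 0.3065, 0.3742).
So the stationary probability of High is 0.3742.

0.3742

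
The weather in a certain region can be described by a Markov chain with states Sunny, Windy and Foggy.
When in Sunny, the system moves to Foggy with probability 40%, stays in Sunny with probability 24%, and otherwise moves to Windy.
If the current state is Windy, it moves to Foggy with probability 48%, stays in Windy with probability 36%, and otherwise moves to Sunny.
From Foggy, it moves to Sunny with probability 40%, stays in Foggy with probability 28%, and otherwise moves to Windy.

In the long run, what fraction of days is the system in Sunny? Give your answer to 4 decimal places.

Let the stationary distribution be π with π = πP and π_1 + π_2 + π_3 = 1.
π_1 = 0.24·π_1 + 0.16·π_2 + 0.4·π_3
π_2 = 0.36·π_1 + 0.36·π_2 + 0.32·π_3
Solving with the normalization constraint gives π = (0.2735, 0.3447, 0.3818).
So the stationary probability of Sunny is 0.2735.

0.2735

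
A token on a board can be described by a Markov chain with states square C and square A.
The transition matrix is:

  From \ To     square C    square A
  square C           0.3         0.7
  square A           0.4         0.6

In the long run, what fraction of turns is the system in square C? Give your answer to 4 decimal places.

0.3636

Let the stationary distribution be π with π = πP and π_1 + π_2 = 1.
π_1 = 0.3·π_1 + 0.4·π_2
Solving with the normalization constraint gives π = (0.3636, 0.6364).
So the stationary probability of square C is 0.3636.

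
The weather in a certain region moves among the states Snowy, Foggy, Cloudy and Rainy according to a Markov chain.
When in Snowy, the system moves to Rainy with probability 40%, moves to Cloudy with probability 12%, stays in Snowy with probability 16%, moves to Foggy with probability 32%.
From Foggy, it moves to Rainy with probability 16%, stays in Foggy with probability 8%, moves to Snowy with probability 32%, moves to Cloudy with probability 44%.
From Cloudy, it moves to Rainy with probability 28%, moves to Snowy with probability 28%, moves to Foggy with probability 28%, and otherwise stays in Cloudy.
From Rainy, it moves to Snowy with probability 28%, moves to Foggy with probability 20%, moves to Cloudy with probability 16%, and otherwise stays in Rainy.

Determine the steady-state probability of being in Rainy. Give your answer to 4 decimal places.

Let the stationary distribution be π with π = πP and π_1 + π_2 + π_3 + π_4 = 1.
π_1 = 0.16·π_1 + 0.32·π_2 + 0.28·π_3 + 0.28·π_4
π_2 = 0.32·π_1 + 0.08·π_2 + 0.28·π_3 + 0.2·π_4
π_3 = 0.12·π_1 + 0.44·π_2 + 0.16·π_3 + 0.16·π_4
Solving with the normalization constraint gives π = (0.2579, 0.2213, 0.2117, 0.3091).
So the stationary probability of Rainy is 0.3091.

0.3091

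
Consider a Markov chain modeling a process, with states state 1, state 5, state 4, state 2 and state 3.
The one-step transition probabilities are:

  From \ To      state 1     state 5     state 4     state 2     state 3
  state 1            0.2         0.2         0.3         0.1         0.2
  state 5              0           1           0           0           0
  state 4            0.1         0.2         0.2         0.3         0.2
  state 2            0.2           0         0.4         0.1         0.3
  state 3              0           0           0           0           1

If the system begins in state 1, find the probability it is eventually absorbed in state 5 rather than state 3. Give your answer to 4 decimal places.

Let h(s) be the probability of absorption at state 5 starting from transient state s. Then h(state 5) = 1 and h(state 3) = 0. By first-step analysis:
h(state 1) = 0.2·h(state 1) + 0.2·1 + 0.3·h(state 4) + 0.1·h(state 2) + 0.2·0
h(state 4) = 0.1·h(state 1) + 0.2·1 + 0.2·h(state 4) + 0.3·h(state 2) + 0.2·0
h(state 2) = 0.2·h(state 1) + 0.4·h(state 4) + 0.1·h(state 2) + 0.3·0
Solving: h(state 1) = 0.4386, h(state 4) = 0.4096, h(state 2) = 0.2795.
Starting from state 1, the probability is 0.4386.

0.4386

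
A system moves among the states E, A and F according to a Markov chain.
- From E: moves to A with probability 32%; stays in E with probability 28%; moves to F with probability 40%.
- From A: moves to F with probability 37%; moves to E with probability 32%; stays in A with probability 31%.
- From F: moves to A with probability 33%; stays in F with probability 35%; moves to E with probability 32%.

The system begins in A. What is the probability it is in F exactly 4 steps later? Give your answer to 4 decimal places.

0.3718

Propagate the distribution vector 4 steps from A.
After 0 steps: (0.0000, 1.0000, 0.0000)
After 1 step: (0.3200, 0.3100, 0.3700)
After 2 steps: (0.3072, 0.3206, 0.3722)
After 3 steps: (0.3077, 0.3205, 0.3718)
After 4 steps: (0.3077, 0.3205, 0.3718)
P(in F after 4 steps) = 0.3718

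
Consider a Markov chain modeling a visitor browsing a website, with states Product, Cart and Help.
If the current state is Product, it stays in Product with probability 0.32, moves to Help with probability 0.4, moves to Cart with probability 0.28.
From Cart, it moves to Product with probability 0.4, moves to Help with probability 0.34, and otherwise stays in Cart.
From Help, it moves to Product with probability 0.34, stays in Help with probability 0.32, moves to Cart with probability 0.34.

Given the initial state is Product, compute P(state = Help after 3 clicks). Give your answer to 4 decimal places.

0.3540

Propagate the distribution vector 3 clicks from Product.
After 0 clicks: (1.0000, 0.0000, 0.0000)
After 1 click: (0.3200, 0.2800, 0.4000)
After 2 clicks: (0.3504, 0.2984, 0.3512)
After 3 clicks: (0.3509, 0.2951, 0.3540)
P(in Help after 3 clicks) = 0.3540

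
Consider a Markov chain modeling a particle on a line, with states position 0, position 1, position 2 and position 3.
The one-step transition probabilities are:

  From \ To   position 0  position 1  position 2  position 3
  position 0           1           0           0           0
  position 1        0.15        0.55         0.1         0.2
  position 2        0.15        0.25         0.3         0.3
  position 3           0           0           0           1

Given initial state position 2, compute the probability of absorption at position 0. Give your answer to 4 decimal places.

Let h(s) be the probability of absorption at position 0 starting from transient state s. Then h(position 0) = 1 and h(position 3) = 0. By first-step analysis:
h(position 1) = 0.15·1 + 0.55·h(position 1) + 0.1·h(position 2) + 0.2·0
h(position 2) = 0.15·1 + 0.25·h(position 1) + 0.3·h(position 2) + 0.3·0
Solving: h(position 1) = 0.4138, h(position 2) = 0.3621.
Starting from position 2, the probability is 0.3621.

0.3621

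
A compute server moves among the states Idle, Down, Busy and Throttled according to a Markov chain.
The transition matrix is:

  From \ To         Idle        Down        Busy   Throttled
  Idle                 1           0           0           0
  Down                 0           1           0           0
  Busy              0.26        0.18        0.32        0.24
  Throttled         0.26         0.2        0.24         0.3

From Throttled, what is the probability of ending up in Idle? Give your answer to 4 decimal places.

0.5717

Let h(s) be the probability of absorption at Idle starting from transient state s. Then h(Idle) = 1 and h(Down) = 0. By first-step analysis:
h(Busy) = 0.26·1 + 0.18·0 + 0.32·h(Busy) + 0.24·h(Throttled)
h(Throttled) = 0.26·1 + 0.2·0 + 0.24·h(Busy) + 0.3·h(Throttled)
Solving: h(Busy) = 0.5841, h(Throttled) = 0.5717.
Starting from Throttled, the probability is 0.5717.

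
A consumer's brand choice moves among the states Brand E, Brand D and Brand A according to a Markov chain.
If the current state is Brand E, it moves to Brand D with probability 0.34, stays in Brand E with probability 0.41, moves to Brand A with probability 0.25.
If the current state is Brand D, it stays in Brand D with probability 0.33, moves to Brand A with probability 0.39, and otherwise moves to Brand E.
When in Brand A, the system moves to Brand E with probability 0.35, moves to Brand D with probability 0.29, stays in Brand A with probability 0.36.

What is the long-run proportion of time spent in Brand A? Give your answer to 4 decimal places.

Let the stationary distribution be π with π = πP and π_1 + π_2 + π_3 = 1.
π_1 = 0.41·π_1 + 0.28·π_2 + 0.35·π_3
π_2 = 0.34·π_1 + 0.33·π_2 + 0.29·π_3
Solving with the normalization constraint gives π = (0.3485, 0.3202, 0.3313).
So the stationary probability of Brand A is 0.3313.

0.3313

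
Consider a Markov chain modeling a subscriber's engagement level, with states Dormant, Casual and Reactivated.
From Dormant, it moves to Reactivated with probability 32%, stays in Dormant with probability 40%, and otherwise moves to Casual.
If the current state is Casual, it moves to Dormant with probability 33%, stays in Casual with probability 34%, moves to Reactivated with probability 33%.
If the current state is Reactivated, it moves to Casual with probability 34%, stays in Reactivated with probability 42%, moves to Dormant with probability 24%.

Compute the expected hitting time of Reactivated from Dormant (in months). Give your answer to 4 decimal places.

Let t(s) be the expected number of months to first reach Reactivated from state s, with t(Reactivated) = 0. Conditioning on the first month:
t(Dormant) = 1 + 0.4·t(Dormant) + 0.28·t(Casual)
t(Casual) = 1 + 0.33·t(Dormant) + 0.34·t(Casual)
Solving: t(Dormant) = 3.0962, t(Casual) = 3.0632.
Expected months from Dormant to Reactivated: 3.0962.

3.0962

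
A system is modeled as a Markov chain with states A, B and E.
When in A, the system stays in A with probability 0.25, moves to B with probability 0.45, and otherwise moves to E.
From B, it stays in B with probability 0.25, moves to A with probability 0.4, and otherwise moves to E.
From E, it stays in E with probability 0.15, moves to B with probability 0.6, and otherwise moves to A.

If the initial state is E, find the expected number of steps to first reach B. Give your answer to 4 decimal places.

1.7778

Let t(s) be the expected number of steps to first reach B from state s, with t(B) = 0. Conditioning on the first step:
t(A) = 1 + 0.25·t(A) + 0.3·t(E)
t(E) = 1 + 0.25·t(A) + 0.15·t(E)
Solving: t(A) = 2.0444, t(E) = 1.7778.
Expected steps from E to B: 1.7778.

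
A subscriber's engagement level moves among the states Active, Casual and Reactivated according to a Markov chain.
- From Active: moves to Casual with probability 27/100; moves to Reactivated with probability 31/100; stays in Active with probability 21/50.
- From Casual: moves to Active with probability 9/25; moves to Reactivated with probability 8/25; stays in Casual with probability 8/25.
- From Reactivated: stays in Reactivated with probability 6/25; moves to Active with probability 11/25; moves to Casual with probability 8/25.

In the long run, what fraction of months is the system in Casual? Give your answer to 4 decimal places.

0.2996

Let the stationary distribution be π with π = πP and π_1 + π_2 + π_3 = 1.
π_1 = 0.42·π_1 + 0.36·π_2 + 0.44·π_3
π_2 = 0.27·π_1 + 0.32·π_2 + 0.32·π_3
Solving with the normalization constraint gives π = (0.4079, 0.2996, 0.2925).
So the stationary probability of Casual is 0.2996.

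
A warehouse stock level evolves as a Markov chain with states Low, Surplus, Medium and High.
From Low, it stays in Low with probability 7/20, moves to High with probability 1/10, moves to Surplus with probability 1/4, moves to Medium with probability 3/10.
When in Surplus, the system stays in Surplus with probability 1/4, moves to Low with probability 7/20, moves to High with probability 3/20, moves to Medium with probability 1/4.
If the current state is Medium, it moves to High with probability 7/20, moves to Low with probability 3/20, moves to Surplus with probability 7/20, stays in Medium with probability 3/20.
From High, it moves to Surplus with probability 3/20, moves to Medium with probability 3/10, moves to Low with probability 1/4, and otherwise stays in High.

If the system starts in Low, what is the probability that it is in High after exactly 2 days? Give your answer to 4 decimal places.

0.2075

Propagate the distribution vector 2 days from Low.
After 0 days: (1.0000, 0.0000, 0.0000, 0.0000)
After 1 day: (0.3500, 0.2500, 0.3000, 0.1000)
After 2 days: (0.2800, 0.2700, 0.2425, 0.2075)
P(in High after 2 days) = 0.2075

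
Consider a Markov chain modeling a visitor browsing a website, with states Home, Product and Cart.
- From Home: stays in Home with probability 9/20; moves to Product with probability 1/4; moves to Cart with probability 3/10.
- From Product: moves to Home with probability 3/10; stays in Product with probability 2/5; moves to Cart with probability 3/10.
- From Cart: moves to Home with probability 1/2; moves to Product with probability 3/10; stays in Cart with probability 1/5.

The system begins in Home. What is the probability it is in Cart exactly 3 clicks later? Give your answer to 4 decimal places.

0.2730

Propagate the distribution vector 3 clicks from Home.
After 0 clicks: (1.0000, 0.0000, 0.0000)
After 1 click: (0.4500, 0.2500, 0.3000)
After 2 clicks: (0.4275, 0.3025, 0.2700)
After 3 clicks: (0.4181, 0.3089, 0.2730)
P(in Cart after 3 clicks) = 0.2730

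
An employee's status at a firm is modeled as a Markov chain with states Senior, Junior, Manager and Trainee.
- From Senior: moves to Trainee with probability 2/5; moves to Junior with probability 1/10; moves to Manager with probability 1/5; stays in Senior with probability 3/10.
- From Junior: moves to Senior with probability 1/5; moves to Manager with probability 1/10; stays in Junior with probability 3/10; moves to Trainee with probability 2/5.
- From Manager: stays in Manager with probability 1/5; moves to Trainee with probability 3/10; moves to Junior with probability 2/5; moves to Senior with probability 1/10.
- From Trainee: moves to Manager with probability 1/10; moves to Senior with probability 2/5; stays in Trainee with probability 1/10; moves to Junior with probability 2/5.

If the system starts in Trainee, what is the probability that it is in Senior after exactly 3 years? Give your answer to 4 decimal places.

Propagate the distribution vector 3 years from Trainee.
After 0 years: (0.0000, 0.0000, 0.0000, 1.0000)
After 1 year: (0.4000, 0.4000, 0.1000, 0.1000)
After 2 years: (0.2500, 0.2400, 0.1500, 0.3600)
After 3 years: (0.2820, 0.3010, 0.1400, 0.2770)
P(in Senior after 3 years) = 0.2820

0.2820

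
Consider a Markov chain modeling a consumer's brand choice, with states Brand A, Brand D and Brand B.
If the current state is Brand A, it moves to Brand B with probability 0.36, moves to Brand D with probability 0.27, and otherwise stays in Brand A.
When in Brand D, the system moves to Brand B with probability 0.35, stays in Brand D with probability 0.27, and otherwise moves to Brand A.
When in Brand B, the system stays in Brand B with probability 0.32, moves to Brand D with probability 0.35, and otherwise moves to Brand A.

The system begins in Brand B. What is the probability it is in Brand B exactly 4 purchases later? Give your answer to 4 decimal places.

0.3433

Propagate the distribution vector 4 purchases from Brand B.
After 0 purchases: (0.0000, 0.0000, 1.0000)
After 1 purchase: (0.3300, 0.3500, 0.3200)
After 2 purchases: (0.3607, 0.2956, 0.3437)
After 3 purchases: (0.3592, 0.2975, 0.3433)
After 4 purchases: (0.3592, 0.2975, 0.3433)
P(in Brand B after 4 purchases) = 0.3433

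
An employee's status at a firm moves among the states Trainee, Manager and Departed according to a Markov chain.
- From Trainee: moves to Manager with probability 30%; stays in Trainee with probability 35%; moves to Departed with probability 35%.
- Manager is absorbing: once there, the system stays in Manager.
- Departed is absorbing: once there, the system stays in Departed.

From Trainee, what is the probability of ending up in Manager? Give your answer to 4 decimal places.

Let h(s) be the probability of absorption at Manager starting from transient state s. Then h(Manager) = 1 and h(Departed) = 0. By first-step analysis:
h(Trainee) = 0.35·h(Trainee) + 0.3·1 + 0.35·0
Solving: h(Trainee) = 0.4615.
Starting from Trainee, the probability is 0.4615.

0.4615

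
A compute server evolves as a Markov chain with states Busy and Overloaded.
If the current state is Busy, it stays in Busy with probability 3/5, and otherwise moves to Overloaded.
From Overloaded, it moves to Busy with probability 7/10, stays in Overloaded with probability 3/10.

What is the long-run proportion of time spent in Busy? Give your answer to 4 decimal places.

0.6364

Let the stationary distribution be π with π = πP and π_1 + π_2 = 1.
π_1 = 0.6·π_1 + 0.7·π_2
Solving with the normalization constraint gives π = (0.6364, 0.3636).
So the stationary probability of Busy is 0.6364.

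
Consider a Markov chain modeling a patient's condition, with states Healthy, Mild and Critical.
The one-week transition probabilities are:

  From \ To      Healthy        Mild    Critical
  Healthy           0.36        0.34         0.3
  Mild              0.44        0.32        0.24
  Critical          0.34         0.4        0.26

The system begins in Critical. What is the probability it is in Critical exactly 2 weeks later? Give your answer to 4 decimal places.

0.2656

Sum over the intermediate state after 1 week:
P = P(Critical→Healthy)·P(Healthy→Critical) + P(Critical→Mild)·P(Mild→Critical) + P(Critical→Critical)·P(Critical→Critical)
  = 0.34×0.3 + 0.4×0.24 + 0.26×0.26
  = 0.1020 + 0.0960 + 0.0676 = 0.2656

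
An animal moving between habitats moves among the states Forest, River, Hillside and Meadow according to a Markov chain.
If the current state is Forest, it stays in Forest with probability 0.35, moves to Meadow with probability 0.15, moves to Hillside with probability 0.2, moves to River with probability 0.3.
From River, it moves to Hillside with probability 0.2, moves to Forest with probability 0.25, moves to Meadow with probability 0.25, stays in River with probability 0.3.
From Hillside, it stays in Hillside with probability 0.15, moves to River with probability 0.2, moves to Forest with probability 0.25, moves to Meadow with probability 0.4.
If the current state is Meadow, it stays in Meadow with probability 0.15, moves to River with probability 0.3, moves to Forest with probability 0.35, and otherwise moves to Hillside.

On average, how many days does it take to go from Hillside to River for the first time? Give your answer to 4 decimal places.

3.8983

Let t(s) be the expected number of days to first reach River from state s, with t(River) = 0. Conditioning on the first day:
t(Forest) = 1 + 0.35·t(Forest) + 0.2·t(Hillside) + 0.15·t(Meadow)
t(Hillside) = 1 + 0.25·t(Forest) + 0.15·t(Hillside) + 0.4·t(Meadow)
t(Meadow) = 1 + 0.35·t(Forest) + 0.2·t(Hillside) + 0.15·t(Meadow)
Solving: t(Forest) = 3.5593, t(Hillside) = 3.8983, t(Meadow) = 3.5593.
Expected days from Hillside to River: 3.8983.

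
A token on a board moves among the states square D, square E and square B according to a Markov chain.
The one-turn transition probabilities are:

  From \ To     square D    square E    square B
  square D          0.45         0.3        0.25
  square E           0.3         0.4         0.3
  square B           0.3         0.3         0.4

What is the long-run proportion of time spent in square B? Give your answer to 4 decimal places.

Let the stationary distribution be π with π = πP and π_1 + π_2 + π_3 = 1.
π_1 = 0.45·π_1 + 0.3·π_2 + 0.3·π_3
π_2 = 0.3·π_1 + 0.4·π_2 + 0.3·π_3
Solving with the normalization constraint gives π = (0.3529, 0.3333, 0.3137).
So the stationary probability of square B is 0.3137.

0.3137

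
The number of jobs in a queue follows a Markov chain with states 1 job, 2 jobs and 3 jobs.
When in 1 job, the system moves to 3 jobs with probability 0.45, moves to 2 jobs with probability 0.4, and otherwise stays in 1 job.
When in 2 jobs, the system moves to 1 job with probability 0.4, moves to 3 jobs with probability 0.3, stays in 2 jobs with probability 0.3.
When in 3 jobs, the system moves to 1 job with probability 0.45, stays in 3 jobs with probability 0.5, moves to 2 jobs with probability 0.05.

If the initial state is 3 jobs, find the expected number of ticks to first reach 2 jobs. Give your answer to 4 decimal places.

Let t(s) be the expected number of ticks to first reach 2 jobs from state s, with t(2 jobs) = 0. Conditioning on the first tick:
t(1 job) = 1 + 0.15·t(1 job) + 0.45·t(3 jobs)
t(3 jobs) = 1 + 0.45·t(1 job) + 0.5·t(3 jobs)
Solving: t(1 job) = 4.2697, t(3 jobs) = 5.8427.
Expected ticks from 3 jobs to 2 jobs: 5.8427.

5.8427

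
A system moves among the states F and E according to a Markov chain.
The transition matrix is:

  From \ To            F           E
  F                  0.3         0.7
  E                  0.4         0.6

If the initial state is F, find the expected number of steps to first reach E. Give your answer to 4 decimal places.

Let t(s) be the expected number of steps to first reach E from state s, with t(E) = 0. Conditioning on the first step:
t(F) = 1 + 0.3·t(F)
Solving: t(F) = 1.4286.
Expected steps from F to E: 1.4286.

1.4286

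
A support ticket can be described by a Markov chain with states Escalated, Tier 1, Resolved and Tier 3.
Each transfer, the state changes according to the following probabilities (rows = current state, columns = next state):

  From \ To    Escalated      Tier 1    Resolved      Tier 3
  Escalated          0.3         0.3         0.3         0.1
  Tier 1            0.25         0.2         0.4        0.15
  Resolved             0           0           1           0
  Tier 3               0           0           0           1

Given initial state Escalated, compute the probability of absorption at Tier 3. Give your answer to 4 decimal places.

Let h(s) be the probability of absorption at Tier 3 starting from transient state s. Then h(Tier 3) = 1 and h(Resolved) = 0. By first-step analysis:
h(Escalated) = 0.3·h(Escalated) + 0.3·h(Tier 1) + 0.3·0 + 0.1·1
h(Tier 1) = 0.25·h(Escalated) + 0.2·h(Tier 1) + 0.4·0 + 0.15·1
Solving: h(Escalated) = 0.2577, h(Tier 1) = 0.2680.
Starting from Escalated, the probability is 0.2577.

0.2577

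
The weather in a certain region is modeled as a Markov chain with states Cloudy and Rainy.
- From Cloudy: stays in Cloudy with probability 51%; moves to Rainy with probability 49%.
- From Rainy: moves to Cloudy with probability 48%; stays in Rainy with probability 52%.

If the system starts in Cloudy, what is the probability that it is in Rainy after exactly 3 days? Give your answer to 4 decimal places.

0.5051

Propagate the distribution vector 3 days from Cloudy.
After 0 days: (1.0000, 0.0000)
After 1 day: (0.5100, 0.4900)
After 2 days: (0.4953, 0.5047)
After 3 days: (0.4949, 0.5051)
P(in Rainy after 3 days) = 0.5051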